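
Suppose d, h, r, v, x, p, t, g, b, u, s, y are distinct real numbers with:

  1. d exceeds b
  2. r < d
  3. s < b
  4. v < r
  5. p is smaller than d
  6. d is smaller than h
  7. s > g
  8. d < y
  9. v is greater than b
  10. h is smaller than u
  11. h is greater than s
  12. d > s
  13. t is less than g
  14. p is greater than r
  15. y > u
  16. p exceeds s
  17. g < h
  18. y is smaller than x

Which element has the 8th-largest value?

Piecing the relations together gives one ordering: t < g < s < b < v < r < p < d < h < u < y < x.
The 8th largest is v.

v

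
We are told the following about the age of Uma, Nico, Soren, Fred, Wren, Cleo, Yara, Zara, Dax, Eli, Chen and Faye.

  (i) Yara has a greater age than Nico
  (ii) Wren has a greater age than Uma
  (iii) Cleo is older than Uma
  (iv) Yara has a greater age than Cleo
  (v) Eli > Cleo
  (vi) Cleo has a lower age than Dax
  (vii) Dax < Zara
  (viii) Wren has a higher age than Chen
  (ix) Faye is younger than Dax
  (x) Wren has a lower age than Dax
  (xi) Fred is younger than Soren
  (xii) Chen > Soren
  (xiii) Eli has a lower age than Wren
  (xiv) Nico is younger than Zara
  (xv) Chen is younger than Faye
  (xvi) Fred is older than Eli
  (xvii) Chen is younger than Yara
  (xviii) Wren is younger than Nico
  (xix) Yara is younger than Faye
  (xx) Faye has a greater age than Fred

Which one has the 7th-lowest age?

Wren

The consecutive relations fix a unique order: Uma < Cleo < Eli < Fred < Soren < Chen < Wren < Nico < Yara < Faye < Dax < Zara.
The 7th smallest is Wren.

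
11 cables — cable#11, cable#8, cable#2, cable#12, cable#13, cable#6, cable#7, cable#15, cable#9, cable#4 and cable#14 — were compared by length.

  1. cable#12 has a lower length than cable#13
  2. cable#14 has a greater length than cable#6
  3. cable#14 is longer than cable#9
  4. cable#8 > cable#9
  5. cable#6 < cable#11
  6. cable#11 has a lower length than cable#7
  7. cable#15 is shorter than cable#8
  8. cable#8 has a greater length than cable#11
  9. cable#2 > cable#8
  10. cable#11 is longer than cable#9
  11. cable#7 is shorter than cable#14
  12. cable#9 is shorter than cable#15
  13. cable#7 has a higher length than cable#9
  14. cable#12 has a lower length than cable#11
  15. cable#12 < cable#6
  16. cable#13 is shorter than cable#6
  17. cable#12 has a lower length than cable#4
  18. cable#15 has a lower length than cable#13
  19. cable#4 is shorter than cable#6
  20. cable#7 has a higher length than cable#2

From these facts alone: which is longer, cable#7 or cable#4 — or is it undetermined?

cable#4 < cable#6 and cable#6 < cable#11 give cable#4 < cable#11.
With cable#11 < cable#8: cable#4 < cable#6 < cable#11 < cable#8.
Then cable#8 < cable#2 extends the chain to cable#2.
Then cable#2 < cable#7 extends the chain to cable#7.
So cable#7 is longer.

cable#7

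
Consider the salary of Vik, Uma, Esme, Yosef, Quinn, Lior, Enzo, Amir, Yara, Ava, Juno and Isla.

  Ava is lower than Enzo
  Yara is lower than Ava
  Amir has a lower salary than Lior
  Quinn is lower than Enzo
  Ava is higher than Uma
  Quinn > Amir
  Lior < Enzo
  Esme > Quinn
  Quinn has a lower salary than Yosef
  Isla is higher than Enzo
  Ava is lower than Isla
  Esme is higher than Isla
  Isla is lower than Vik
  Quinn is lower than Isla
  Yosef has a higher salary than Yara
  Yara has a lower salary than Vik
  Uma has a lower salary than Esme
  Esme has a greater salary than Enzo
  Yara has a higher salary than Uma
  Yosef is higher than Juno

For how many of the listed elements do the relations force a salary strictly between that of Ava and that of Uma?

The relations place Uma below Ava. An element lies strictly between them when it is forced above Uma and also forced below Ava.
Above Uma: {Yara, Enzo, Isla, Vik, Esme, Yosef}. Below Ava: {Yara}.
Intersection: {Yara} — 1.

1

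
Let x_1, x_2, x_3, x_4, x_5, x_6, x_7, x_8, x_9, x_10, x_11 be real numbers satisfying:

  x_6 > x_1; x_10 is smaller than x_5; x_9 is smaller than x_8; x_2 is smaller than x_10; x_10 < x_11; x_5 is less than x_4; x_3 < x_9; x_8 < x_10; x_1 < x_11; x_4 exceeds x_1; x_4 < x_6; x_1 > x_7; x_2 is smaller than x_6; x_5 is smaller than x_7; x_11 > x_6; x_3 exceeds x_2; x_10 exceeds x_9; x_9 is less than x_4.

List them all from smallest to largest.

x_2 < x_3 < x_9 < x_8 < x_10 < x_5 < x_7 < x_1 < x_4 < x_6 < x_11

Nothing is placed below x_2, so it is least; from there x_2 < x_3; x_3 < x_9; x_9 < x_8; x_8 < x_10; x_10 < x_5; x_5 < x_7; x_7 < x_1; x_1 < x_4; x_4 < x_6; x_6 < x_11, each given directly.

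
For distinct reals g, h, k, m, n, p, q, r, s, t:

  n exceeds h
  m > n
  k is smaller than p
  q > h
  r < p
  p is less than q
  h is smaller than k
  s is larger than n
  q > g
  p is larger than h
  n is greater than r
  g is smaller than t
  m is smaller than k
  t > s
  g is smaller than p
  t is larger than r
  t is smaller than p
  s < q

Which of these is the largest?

q

Chaining downward from q: directly below it, g, h, s, p; then r, n, t, k; then m.
That covers every other element, and nothing is given above q, so q is the largest.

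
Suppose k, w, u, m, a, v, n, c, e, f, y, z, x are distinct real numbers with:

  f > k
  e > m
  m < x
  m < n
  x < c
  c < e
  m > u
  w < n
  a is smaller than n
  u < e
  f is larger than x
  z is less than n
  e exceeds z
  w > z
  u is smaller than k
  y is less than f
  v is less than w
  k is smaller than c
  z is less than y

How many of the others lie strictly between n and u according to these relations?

1

The relations place u below n. An element lies strictly between them when it is forced above u and also forced below n.
Above u: {k, m, x, c, e, f}. Below n: {v, z, a, w, m}.
Intersection: {m} — 1.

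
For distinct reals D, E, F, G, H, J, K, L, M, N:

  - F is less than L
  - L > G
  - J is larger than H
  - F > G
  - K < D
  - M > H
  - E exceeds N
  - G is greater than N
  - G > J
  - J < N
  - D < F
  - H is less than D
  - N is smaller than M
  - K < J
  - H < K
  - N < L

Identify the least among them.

H

K is not least since H < K; D is not least since K < D; J is not least since H < J; N is not least since J < N; E is not least since N < E; G is not least since N < G; M is not least since H < M; F is not least since G < F; L is not least since G < L.
Only H has nothing below it, so H is the least.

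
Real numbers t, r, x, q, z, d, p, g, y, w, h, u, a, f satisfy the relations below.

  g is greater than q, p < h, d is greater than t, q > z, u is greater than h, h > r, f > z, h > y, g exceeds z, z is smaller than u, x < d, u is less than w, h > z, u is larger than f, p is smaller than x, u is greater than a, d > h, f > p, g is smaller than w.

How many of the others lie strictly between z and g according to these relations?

The relations place z below g. An element lies strictly between them when it is forced above z and also forced below g.
Above z: {q, h, f, u, w, d}. Below g: {q}.
Intersection: {q} — 1.

1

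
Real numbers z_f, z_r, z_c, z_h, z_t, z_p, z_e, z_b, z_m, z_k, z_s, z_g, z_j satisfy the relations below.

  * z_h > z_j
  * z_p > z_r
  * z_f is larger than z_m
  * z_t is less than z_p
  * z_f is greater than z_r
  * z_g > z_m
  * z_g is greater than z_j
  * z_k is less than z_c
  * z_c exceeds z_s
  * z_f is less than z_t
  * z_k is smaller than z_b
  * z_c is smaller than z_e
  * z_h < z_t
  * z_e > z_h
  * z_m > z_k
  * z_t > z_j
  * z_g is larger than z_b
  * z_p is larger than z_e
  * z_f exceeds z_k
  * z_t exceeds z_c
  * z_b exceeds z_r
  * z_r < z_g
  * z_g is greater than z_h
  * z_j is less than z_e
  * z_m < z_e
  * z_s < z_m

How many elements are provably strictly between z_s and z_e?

The relations place z_s below z_e. An element lies strictly between them when it is forced above z_s and also forced below z_e.
Above z_s: {z_c, z_m, z_f, z_t, z_p, z_g}. Below z_e: {z_k, z_j, z_h, z_c, z_m}.
Intersection: {z_c, z_m} — 2.

2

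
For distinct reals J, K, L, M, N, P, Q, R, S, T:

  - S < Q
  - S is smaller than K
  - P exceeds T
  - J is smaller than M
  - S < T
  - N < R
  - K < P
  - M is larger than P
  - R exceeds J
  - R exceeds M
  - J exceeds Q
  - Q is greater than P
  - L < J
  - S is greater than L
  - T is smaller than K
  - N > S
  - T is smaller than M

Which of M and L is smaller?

The relevant relations are L < S; S < T; T < K; K < P; P < Q; Q < J; J < M.
Chaining these gives L < S < T < K < P < Q < J < M.
So L < M; L is the smaller of the two.

L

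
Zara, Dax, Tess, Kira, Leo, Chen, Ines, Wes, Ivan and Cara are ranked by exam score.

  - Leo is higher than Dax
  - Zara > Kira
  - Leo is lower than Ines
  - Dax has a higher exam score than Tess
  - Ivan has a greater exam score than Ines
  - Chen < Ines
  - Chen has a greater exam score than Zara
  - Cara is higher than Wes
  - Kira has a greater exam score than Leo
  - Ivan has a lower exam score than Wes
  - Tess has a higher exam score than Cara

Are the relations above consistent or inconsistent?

inconsistent

Chaining the given relations yields Cara < Tess < Dax < Leo < Kira < Zara < Chen < Ines < Ivan < Wes, so Cara < Wes. But one relation states Wes < Cara. These cannot both hold.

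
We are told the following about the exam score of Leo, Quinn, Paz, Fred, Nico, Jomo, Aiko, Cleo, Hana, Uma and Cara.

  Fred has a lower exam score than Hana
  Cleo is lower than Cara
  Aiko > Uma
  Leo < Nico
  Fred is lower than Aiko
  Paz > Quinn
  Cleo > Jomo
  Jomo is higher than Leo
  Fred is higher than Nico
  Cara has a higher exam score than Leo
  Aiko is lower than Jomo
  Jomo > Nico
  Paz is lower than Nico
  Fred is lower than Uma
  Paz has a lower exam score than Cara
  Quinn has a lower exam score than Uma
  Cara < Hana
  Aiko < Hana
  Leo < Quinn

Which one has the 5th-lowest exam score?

Piecing the relations together gives one ordering: Leo < Quinn < Paz < Nico < Fred < Uma < Aiko < Jomo < Cleo < Cara < Hana.
Counting 5 from the smallest end gives Fred.

Fred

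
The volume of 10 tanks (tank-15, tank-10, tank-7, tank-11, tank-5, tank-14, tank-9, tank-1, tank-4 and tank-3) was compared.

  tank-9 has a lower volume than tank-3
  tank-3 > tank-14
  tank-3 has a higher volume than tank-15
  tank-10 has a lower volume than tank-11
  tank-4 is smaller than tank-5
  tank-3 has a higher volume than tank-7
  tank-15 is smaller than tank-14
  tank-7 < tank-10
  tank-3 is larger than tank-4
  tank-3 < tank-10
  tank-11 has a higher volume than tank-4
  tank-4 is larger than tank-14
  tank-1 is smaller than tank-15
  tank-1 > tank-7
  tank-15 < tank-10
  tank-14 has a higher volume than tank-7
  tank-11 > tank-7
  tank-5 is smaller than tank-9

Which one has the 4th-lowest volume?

Piecing the relations together gives one ordering: tank-7 < tank-1 < tank-15 < tank-14 < tank-4 < tank-5 < tank-9 < tank-3 < tank-10 < tank-11.
The 4th smallest is tank-14.

tank-14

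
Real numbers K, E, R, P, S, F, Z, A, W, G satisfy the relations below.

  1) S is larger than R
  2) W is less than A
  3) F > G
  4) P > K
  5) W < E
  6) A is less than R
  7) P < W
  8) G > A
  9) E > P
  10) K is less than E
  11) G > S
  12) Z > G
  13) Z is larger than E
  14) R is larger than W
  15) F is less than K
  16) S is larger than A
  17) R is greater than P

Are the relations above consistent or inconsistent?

inconsistent

We have K < P stated directly, yet also P < W < A < R < S < G < F < K by chaining the others — so P < K. Contradiction.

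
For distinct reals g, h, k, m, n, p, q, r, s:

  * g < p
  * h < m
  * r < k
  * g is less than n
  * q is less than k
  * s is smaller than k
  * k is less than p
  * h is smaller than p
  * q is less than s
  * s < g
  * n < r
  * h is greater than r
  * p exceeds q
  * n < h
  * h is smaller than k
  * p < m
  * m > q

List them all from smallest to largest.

q < s < g < n < r < h < k < p < m

Each adjacent pair is fixed by a given relation: q < s; s < g; g < n; n < r; r < h; h < k; k < p; p < m. Chaining them end to end gives the full order.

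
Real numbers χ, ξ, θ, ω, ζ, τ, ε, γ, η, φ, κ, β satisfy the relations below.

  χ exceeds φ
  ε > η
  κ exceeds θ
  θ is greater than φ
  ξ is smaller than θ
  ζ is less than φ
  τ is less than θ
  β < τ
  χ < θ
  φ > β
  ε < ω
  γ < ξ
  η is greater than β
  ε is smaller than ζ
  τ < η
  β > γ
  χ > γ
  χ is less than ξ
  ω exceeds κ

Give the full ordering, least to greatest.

γ < β < τ < η < ε < ζ < φ < χ < ξ < θ < κ < ω

Nothing is placed below γ, so it is least; from there γ < β; β < τ; τ < η; η < ε; ε < ζ; ζ < φ; φ < χ; χ < ξ; ξ < θ; θ < κ; κ < ω, each given directly.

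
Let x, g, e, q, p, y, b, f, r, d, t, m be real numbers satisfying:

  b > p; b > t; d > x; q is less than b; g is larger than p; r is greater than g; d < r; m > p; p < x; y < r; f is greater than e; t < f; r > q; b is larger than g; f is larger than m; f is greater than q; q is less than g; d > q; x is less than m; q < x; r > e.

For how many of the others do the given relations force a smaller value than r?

The elements the relations force below r are e, q, p, y, g, x, d — no chain reaches any other.
That is 7.

7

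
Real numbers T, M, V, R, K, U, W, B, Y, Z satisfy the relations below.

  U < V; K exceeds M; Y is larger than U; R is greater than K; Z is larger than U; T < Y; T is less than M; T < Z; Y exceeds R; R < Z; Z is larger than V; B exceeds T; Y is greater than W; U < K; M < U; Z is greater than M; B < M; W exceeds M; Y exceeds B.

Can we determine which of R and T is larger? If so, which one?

The relevant relations are T < B; B < M; M < U; U < K; K < R.
Together: T < B < M < U < K < R.
So R is larger.

R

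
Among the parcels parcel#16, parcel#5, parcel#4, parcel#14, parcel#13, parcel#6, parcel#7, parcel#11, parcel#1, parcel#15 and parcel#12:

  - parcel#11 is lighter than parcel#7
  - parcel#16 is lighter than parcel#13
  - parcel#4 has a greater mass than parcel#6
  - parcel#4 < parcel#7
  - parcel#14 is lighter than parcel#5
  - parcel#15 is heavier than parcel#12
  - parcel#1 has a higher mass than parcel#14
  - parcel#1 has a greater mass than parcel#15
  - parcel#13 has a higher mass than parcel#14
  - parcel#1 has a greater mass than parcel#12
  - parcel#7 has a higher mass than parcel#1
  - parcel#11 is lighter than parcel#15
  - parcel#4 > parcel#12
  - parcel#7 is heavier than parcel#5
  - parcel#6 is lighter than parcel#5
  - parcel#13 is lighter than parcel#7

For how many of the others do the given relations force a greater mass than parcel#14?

4

Directly above parcel#14: parcel#5, parcel#1, parcel#13.
One step further: parcel#7 (4 so far).
No other element is forced above parcel#14 by the given relations, so the count is 4.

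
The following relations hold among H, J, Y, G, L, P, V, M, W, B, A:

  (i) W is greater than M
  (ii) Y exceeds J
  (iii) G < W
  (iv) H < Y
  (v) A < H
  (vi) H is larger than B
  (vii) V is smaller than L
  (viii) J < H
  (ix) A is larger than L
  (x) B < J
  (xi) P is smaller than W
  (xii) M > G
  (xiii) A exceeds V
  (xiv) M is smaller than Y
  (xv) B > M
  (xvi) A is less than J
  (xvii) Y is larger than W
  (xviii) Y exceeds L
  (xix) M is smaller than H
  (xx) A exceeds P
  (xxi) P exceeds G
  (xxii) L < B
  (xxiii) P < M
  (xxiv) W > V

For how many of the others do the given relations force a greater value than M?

5

Directly above M: B, H, W, Y.
One step further: J (5 so far).
No other element is forced above M by the given relations, so the count is 5.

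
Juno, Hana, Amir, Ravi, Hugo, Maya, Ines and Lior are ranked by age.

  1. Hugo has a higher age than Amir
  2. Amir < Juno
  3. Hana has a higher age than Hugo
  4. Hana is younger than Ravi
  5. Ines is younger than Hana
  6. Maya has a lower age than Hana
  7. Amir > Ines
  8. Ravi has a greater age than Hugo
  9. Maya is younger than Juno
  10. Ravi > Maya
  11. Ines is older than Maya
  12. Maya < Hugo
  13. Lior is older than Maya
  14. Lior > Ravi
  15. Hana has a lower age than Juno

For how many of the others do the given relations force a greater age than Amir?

5

The elements the relations force above Amir are Hugo, Hana, Juno, Ravi, Lior — no chain reaches any other.
That is 5.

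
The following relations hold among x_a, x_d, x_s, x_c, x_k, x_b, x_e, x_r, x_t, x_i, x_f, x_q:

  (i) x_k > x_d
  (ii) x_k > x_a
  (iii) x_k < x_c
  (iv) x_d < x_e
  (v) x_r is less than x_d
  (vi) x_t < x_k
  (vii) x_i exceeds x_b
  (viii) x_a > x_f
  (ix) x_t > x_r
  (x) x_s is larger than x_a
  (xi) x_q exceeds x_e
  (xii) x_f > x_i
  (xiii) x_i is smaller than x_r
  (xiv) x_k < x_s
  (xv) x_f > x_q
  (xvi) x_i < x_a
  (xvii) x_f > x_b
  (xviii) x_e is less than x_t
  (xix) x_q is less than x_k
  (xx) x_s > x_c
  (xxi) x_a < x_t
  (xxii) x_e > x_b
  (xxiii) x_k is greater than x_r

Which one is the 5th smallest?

Chaining the given pairs: x_b < x_i < x_r < x_d < x_e < x_q < x_f < x_a < x_t < x_k < x_c < x_s.
Counting 5 from the smallest end gives x_e.

x_e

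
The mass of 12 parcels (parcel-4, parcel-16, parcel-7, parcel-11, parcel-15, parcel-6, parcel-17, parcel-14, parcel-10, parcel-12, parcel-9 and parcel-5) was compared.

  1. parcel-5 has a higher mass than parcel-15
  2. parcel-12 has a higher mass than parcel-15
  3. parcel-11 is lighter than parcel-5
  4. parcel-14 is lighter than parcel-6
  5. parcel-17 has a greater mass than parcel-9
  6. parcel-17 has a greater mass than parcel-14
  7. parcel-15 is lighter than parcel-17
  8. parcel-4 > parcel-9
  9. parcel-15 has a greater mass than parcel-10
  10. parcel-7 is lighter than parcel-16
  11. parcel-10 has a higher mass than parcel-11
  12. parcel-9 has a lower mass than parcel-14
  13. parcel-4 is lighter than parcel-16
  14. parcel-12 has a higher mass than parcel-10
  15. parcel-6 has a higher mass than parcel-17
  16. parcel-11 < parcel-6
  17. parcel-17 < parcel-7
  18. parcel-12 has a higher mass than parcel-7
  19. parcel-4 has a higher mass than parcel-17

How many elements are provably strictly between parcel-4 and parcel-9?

The relations place parcel-9 below parcel-4. An element lies strictly between them when it is forced above parcel-9 and also forced below parcel-4.
Above parcel-9: {parcel-14, parcel-17, parcel-6, parcel-7, parcel-12, parcel-16}. Below parcel-4: {parcel-11, parcel-14, parcel-10, parcel-15, parcel-17}.
Intersection: {parcel-14, parcel-17} — 2.

2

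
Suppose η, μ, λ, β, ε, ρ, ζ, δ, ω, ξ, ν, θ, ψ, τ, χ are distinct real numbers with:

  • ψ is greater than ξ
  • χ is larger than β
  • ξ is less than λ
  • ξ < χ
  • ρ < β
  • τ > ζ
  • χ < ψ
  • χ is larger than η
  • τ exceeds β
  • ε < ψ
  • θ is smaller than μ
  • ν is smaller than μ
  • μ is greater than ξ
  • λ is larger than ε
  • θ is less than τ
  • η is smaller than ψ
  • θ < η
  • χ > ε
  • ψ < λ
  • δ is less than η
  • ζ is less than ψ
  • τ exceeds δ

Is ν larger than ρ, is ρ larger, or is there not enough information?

undetermined

Following every chain through ρ: above ρ we get β, χ, τ, ψ, λ.
ν is not reached, and no chain runs the other way from ν to ρ.
So the given relations leave the order of ρ and ν undetermined.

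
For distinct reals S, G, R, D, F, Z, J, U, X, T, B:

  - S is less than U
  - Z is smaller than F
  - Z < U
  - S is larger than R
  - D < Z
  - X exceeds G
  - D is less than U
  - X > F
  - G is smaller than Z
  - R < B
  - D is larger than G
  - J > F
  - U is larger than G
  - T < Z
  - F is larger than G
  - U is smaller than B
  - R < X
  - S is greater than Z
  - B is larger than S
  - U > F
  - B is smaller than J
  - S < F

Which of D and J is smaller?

D

D < Z and Z < S give D < S.
With S < F: D < Z < S < F.
Then F < U extends the chain to U.
With U < B: D < Z < S < F < U < B.
With B < J: D < Z < S < F < U < B < J.
So D < J; D is the smaller of the two.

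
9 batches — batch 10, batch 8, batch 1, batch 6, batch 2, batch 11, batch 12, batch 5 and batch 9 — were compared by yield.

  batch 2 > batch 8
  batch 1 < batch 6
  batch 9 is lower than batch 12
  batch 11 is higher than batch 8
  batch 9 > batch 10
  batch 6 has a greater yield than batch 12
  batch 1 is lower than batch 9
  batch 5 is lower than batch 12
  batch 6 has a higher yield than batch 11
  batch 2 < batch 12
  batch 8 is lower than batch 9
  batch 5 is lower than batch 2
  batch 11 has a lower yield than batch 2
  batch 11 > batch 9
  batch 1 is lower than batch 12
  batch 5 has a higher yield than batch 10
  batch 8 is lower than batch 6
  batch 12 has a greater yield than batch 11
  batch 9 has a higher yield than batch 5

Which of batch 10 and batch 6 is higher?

batch 6

Link the given pairs in sequence: batch 10 < batch 5; batch 5 < batch 9; batch 9 < batch 11; batch 11 < batch 2; batch 2 < batch 12; batch 12 < batch 6.
Chaining these gives batch 10 < batch 5 < batch 9 < batch 11 < batch 2 < batch 12 < batch 6.
So batch 10 < batch 6; batch 6 is the higher of the two.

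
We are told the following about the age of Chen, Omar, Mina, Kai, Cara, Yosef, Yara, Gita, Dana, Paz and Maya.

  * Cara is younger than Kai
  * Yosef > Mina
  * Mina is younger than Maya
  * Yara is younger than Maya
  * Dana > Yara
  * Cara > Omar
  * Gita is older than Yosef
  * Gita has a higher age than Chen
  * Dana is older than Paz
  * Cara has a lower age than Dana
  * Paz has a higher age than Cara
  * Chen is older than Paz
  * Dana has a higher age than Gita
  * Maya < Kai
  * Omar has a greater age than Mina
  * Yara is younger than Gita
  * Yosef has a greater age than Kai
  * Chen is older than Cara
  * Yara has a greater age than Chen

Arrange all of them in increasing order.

The consecutive links are each given: Mina < Omar; Omar < Cara; Cara < Paz; Paz < Chen; Chen < Yara; Yara < Maya; Maya < Kai; Kai < Yosef; Yosef < Gita; Gita < Dana.

Mina < Omar < Cara < Paz < Chen < Yara < Maya < Kai < Yosef < Gita < Dana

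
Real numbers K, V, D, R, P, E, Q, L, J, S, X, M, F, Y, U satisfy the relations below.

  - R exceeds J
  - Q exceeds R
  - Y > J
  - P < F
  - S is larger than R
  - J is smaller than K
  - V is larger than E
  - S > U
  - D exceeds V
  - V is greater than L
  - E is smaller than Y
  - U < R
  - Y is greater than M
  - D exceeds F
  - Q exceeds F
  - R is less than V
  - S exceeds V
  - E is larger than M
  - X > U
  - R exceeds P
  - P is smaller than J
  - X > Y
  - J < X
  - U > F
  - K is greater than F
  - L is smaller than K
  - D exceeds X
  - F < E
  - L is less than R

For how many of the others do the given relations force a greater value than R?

4

From R the given relations immediately reach Q, V, S.
From those, D — 4 in total.
Nothing else is reachable above R; 4 in all.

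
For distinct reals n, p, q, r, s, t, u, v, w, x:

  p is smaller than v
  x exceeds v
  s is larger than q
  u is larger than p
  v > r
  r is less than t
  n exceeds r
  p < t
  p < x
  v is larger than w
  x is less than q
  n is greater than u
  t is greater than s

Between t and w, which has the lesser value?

w

Link the given pairs in sequence: w < v; v < x; x < q; q < s; s < t.
Together: w < v < x < q < s < t.
So w < t; w is the smaller of the two.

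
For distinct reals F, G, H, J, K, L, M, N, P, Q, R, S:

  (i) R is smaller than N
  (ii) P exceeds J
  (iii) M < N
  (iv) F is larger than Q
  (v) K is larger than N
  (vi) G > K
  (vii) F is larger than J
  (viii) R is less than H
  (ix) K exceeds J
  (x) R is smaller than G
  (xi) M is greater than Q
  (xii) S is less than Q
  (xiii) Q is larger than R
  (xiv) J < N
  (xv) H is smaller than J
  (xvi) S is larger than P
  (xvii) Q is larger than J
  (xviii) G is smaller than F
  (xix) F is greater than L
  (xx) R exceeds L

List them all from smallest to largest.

Nothing is placed below L, so it is least; from there L < R; R < H; H < J; J < P; P < S; S < Q; Q < M; M < N; N < K; K < G; G < F, each given directly.

L < R < H < J < P < S < Q < M < N < K < G < F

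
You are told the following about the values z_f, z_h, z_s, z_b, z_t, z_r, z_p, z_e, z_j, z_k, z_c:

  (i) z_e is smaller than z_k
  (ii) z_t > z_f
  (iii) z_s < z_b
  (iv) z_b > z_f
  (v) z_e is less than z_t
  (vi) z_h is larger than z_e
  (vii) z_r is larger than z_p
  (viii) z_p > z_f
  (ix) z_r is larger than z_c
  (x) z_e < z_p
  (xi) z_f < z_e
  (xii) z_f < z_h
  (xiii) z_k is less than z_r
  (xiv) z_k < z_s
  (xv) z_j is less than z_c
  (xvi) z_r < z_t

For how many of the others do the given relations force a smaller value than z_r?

6

The elements the relations force below z_r are z_j, z_f, z_e, z_c, z_p, z_k — no chain reaches any other.
That is 6.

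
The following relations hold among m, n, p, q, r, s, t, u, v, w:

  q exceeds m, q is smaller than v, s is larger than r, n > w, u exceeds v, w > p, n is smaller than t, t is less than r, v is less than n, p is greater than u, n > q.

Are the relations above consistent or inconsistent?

consistent

Every relation is compatible with m < q < v < u < p < w < n < t < r < s; the set is consistent.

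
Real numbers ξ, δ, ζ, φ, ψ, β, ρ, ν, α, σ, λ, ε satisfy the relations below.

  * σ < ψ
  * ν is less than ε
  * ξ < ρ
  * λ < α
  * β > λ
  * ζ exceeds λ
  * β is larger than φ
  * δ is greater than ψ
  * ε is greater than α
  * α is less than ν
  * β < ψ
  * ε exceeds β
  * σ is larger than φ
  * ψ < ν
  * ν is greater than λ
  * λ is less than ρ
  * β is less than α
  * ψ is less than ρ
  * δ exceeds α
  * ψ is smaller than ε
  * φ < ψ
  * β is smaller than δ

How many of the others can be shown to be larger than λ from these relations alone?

8

Directly above λ: β, α, ζ, ρ, ν.
One step further: ψ, δ, ε (8 so far).
No other element is forced above λ by the given relations, so the count is 8.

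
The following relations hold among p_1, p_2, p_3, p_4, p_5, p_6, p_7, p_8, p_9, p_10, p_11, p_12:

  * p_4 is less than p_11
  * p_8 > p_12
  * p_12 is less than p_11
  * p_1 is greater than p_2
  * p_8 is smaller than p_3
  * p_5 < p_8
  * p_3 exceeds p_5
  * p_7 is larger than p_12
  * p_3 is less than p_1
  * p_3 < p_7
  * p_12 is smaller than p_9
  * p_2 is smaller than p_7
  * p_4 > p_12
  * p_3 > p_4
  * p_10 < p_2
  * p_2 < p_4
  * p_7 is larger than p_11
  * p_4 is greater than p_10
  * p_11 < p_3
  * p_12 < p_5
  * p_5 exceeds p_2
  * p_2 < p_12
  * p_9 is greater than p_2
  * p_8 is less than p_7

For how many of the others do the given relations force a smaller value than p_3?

7

From p_3 the given relations immediately reach p_4, p_11, p_5, p_8.
From those, p_10, p_2, p_12 — 7 in total.
No other element is forced below p_3 by the given relations, so the count is 7.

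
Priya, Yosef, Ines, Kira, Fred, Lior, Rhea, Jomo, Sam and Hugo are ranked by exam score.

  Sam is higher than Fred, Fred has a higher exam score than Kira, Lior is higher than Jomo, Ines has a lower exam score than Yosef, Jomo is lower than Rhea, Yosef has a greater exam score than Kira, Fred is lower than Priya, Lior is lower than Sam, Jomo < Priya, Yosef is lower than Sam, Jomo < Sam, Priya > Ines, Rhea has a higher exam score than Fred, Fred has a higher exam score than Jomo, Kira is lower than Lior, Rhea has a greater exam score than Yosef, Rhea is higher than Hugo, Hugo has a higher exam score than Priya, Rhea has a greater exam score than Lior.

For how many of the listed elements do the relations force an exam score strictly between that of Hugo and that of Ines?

Chaining upward from Ines reaches: Yosef, Priya, Rhea, Sam.
Chaining downward from Hugo reaches: Jomo, Kira, Fred, Priya.
Strictly between Ines and Hugo are those in both lists: Priya — 1 element.

1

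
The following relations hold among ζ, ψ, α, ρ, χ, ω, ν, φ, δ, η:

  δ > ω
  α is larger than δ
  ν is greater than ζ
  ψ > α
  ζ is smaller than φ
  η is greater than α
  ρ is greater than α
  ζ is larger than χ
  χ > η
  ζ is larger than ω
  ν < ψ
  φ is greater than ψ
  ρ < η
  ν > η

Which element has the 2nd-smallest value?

The consecutive relations fix a unique order: ω < δ < α < ρ < η < χ < ζ < ν < ψ < φ.
Counting 2 from the smallest end gives δ.

δ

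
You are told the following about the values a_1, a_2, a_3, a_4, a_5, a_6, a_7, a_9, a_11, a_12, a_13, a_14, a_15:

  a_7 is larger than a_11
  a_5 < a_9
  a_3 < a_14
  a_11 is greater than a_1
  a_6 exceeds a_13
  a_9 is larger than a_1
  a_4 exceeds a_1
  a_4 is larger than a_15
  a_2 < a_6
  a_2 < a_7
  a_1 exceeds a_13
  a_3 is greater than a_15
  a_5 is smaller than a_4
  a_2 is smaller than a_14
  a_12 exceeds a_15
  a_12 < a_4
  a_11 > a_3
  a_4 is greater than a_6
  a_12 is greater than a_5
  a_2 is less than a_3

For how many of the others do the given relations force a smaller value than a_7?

From a_7 the given relations immediately reach a_2, a_11.
From those, a_1, a_3 — 4 in total.
From those, a_13, a_15 — 6 in total.
No other element is forced below a_7 by the given relations, so the count is 6.

6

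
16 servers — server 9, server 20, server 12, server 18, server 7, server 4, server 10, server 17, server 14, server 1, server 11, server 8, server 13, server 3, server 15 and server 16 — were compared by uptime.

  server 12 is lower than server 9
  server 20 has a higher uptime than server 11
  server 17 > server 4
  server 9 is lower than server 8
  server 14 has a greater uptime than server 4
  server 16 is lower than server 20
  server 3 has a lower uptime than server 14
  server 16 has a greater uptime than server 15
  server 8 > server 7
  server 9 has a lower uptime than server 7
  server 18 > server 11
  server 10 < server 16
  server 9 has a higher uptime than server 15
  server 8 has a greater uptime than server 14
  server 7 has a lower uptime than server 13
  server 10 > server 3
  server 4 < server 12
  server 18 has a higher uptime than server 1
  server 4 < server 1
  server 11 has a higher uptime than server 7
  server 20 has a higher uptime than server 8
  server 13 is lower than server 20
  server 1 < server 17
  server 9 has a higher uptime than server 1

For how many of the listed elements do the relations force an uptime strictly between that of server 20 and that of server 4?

Chaining upward from server 4 reaches: server 1, server 14, server 12, server 9, server 7, server 17, server 8, server 11, server 13, server 18.
Chaining downward from server 20 reaches: server 3, server 1, server 10, server 14, server 15, server 12, server 16, server 9, server 7, server 8, server 11, server 13.
Strictly between server 4 and server 20 are those in both lists: server 1, server 14, server 12, server 9, server 7, server 8, server 11, server 13 — 8 elements.

8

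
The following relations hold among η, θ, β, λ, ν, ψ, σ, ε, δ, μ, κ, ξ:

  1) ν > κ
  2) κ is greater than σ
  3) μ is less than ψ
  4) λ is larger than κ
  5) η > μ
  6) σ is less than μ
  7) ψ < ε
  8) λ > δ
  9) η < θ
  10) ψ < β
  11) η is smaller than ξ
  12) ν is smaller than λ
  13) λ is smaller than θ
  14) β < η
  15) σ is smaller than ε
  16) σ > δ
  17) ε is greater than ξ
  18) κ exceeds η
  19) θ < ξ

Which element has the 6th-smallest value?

η

Piecing the relations together gives one ordering: δ < σ < μ < ψ < β < η < κ < ν < λ < θ < ξ < ε.
The 6th smallest is η.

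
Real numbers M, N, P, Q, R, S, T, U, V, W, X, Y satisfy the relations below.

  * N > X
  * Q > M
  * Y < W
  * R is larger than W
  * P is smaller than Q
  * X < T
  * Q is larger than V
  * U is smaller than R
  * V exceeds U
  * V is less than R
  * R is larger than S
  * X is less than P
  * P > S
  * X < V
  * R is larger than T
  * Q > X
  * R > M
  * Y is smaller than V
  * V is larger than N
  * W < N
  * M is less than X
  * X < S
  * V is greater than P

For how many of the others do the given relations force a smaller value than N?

The elements the relations force below N are M, X, Y, W — no chain reaches any other.
That is 4.

4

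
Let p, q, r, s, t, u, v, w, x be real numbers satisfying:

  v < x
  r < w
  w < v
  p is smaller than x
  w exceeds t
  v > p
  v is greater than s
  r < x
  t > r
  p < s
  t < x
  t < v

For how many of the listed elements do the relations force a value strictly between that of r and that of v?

The relations place r below v. An element lies strictly between them when it is forced above r and also forced below v.
Above r: {t, w, x}. Below v: {p, s, t, w}.
Intersection: {t, w} — 2.

2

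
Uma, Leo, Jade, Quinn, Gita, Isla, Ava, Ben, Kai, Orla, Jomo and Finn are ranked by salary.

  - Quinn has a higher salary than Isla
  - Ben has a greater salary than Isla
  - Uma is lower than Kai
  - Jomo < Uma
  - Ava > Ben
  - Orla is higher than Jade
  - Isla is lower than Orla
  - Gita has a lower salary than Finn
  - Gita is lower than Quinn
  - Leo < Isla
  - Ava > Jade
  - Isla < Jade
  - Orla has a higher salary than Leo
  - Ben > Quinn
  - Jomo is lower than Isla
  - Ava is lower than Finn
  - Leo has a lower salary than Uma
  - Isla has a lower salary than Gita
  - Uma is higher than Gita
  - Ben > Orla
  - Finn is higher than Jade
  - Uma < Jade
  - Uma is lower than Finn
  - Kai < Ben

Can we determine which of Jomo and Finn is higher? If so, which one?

Finn

Link the given pairs in sequence: Jomo < Isla; Isla < Gita; Gita < Uma; Uma < Jade; Jade < Orla; Orla < Ben; Ben < Ava; Ava < Finn.
Together: Jomo < Isla < Gita < Uma < Jade < Orla < Ben < Ava < Finn.
So Finn is higher.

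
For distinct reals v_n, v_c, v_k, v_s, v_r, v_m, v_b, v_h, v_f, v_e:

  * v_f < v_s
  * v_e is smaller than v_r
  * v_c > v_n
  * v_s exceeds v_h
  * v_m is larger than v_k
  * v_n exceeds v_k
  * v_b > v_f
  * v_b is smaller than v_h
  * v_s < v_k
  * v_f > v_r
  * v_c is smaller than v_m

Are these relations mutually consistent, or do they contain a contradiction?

consistent

Every relation is compatible with v_e < v_r < v_f < v_b < v_h < v_s < v_k < v_n < v_c < v_m; the set is consistent.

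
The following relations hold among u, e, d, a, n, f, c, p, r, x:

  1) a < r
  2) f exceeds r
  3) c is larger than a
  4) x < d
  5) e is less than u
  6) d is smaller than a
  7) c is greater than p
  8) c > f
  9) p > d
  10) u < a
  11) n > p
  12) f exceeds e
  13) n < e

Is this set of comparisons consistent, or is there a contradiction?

The single ordering x < d < p < n < e < u < a < r < f < c satisfies every listed relation, so no contradiction arises.

consistent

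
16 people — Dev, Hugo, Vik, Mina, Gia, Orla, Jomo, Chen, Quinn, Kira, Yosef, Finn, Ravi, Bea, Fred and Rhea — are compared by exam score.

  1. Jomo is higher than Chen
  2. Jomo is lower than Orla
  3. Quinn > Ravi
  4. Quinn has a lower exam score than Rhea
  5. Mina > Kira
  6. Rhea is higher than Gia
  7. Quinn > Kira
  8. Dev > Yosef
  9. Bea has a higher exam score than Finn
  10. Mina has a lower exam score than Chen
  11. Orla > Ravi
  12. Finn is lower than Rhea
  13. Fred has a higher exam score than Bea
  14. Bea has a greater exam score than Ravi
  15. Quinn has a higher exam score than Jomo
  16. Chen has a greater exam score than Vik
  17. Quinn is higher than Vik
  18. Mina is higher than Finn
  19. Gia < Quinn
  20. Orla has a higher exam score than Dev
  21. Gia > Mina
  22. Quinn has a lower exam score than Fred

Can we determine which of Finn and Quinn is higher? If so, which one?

Quinn

Link the given pairs in sequence: Finn < Mina; Mina < Chen; Chen < Jomo; Jomo < Quinn.
Chaining these gives Finn < Mina < Chen < Jomo < Quinn.
So Quinn is higher.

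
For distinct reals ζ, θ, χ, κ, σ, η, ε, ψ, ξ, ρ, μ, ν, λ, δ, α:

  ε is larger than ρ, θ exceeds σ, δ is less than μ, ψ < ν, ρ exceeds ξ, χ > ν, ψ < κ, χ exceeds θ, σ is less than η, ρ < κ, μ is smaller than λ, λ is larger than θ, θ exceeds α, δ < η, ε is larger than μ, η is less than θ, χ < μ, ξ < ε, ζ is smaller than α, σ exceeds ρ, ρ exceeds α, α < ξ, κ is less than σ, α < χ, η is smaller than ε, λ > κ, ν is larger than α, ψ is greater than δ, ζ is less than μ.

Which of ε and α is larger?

α < ξ and ξ < ρ give α < ρ.
Then ρ < κ extends the chain to κ.
With κ < σ: α < ξ < ρ < κ < σ.
Then σ < η extends the chain to η.
With η < θ: α < ξ < ρ < κ < σ < η < θ.
Then θ < χ extends the chain to χ.
With χ < μ: α < ξ < ρ < κ < σ < η < θ < χ < μ.
With μ < ε: α < ξ < ρ < κ < σ < η < θ < χ < μ < ε.
So α < ε; ε is the larger of the two.

ε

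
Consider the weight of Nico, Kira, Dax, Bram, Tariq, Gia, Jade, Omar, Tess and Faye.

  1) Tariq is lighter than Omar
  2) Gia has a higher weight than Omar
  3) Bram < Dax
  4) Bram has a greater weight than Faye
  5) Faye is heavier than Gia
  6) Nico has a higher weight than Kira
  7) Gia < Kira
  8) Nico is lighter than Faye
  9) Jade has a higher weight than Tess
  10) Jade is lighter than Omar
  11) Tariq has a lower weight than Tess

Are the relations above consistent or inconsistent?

consistent

Every relation is compatible with Tariq < Tess < Jade < Omar < Gia < Kira < Nico < Faye < Bram < Dax; the set is consistent.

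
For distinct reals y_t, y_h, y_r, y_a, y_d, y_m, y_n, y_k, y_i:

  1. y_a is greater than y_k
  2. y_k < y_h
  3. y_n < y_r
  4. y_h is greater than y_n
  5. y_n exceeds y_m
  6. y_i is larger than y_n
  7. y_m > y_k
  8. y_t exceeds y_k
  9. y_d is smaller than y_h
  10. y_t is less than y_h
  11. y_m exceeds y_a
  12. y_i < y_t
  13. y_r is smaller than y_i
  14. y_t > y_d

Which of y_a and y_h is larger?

y_h

Following the relations from y_a: y_a < y_m < y_n < y_r < y_i < y_t < y_h.
So y_a < y_h; y_h is the larger of the two.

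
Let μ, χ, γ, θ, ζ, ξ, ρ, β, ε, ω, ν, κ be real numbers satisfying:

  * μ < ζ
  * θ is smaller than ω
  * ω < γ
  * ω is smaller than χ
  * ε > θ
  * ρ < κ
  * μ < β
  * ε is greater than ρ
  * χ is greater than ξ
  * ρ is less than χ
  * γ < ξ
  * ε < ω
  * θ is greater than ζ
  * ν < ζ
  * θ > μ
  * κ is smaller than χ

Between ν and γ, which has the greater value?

Following the relations from ν: ν < ζ < θ < ε < ω < γ.
So ν < γ; γ is the larger of the two.

γ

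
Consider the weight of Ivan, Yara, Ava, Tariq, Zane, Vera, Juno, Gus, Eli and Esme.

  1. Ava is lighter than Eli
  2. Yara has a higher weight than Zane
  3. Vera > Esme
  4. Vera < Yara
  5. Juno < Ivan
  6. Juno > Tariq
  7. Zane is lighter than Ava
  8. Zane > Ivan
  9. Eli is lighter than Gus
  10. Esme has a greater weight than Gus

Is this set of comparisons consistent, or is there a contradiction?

consistent

The single ordering Tariq < Juno < Ivan < Zane < Ava < Eli < Gus < Esme < Vera < Yara satisfies every listed relation, so no contradiction arises.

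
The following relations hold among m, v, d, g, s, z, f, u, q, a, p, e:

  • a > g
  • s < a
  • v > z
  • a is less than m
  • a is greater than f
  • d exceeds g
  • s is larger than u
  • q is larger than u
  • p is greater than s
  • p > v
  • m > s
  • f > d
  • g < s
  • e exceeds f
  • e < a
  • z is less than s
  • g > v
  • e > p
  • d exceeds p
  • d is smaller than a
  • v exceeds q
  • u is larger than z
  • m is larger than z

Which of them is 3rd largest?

Chaining the given pairs: z < u < q < v < g < s < p < d < f < e < a < m.
The 3rd largest is e.

e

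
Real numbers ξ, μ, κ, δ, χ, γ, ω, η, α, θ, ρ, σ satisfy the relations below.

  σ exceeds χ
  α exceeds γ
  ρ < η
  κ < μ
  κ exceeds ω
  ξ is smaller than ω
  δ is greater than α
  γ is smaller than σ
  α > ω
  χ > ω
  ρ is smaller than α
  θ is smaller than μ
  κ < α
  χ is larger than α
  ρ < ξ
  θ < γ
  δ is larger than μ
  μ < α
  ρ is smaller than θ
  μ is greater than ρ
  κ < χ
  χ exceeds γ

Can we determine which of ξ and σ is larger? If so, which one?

σ

Link the given pairs in sequence: ξ < ω; ω < κ; κ < μ; μ < α; α < χ; χ < σ.
Together: ξ < ω < κ < μ < α < χ < σ.
So σ is larger.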